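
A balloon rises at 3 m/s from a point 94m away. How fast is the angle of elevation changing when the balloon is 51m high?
0.024657 rad/s

tan(θ) = y/94
sec²(θ) · dθ/dt = (1/94) · dy/dt
dθ/dt = cos²(θ)/94 · 3 = 94/(94² + 51²) · 3
dθ/dt = 0.024657 rad/s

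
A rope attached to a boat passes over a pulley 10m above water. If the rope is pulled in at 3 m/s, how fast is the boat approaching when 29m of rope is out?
29√741/247 ≈ 3.196 m/s

rope² = x² + 10²
x = √(29² - 10²) = √741
dx/dt = (rope/x) · d(rope)/dt = (29/√741) · (-3) = -29√741/247 m/s
The boat approaches at 29√741/247 ≈ 3.196 m/s.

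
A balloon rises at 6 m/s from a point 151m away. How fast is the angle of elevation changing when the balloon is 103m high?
0.027118 rad/s

tan(θ) = y/151
sec²(θ) · dθ/dt = (1/151) · dy/dt
dθ/dt = cos²(θ)/151 · 6 = 151/(151² + 103²) · 6
dθ/dt = 0.027118 rad/s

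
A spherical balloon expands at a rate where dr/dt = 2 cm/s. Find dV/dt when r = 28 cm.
6272π cm³/s

V = (4/3)πr³
dV/dt = dV/dr · dr/dt = 4πr² · 2
At r = 28: dV/dt = 6272π cm³/s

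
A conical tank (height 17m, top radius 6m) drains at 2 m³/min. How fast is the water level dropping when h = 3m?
289/(162π) ≈ 0.5678 m/min

r/h = 6/17, so r = (6/17)h
V = (1/3)πr²h = (1/3)π((6/17)h)²h = (12/289)πh³
dV/dh = (36/289)πh²
dh/dt = (dV/dt)/(dV/dh) = -2/((36/289)π·3²) = -289/(162π) m/min
The level is dropping at 289/(162π) ≈ 0.5678 m/min.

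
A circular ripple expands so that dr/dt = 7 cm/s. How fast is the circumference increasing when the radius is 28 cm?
14π cm/s

C = 2πr
dC/dt = 2π · dr/dt = 2π · 7 = 14π cm/s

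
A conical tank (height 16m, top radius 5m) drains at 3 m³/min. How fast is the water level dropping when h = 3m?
256/(75π) ≈ 1.086 m/min

r/h = 5/16, so r = (5/16)h
V = (1/3)πr²h = (1/3)π((5/16)h)²h = (25/768)πh³
dV/dh = (25/256)πh²
dh/dt = (dV/dt)/(dV/dh) = -3/((25/256)π·3²) = -256/(75π) m/min
The level is dropping at 256/(75π) ≈ 1.086 m/min.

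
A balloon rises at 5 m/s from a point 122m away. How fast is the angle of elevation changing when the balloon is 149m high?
0.016449 rad/s

tan(θ) = y/122
sec²(θ) · dθ/dt = (1/122) · dy/dt
dθ/dt = cos²(θ)/122 · 5 = 122/(122² + 149²) · 5
dθ/dt = 0.016449 rad/s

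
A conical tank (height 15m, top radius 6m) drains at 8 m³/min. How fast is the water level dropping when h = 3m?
50/(9π) ≈ 1.768 m/min

r/h = 6/15, so r = (2/5)h
V = (1/3)πr²h = (1/3)π((2/5)h)²h = (4/75)πh³
dV/dh = (4/25)πh²
dh/dt = (dV/dt)/(dV/dh) = -8/((4/25)π·3²) = -50/(9π) m/min
The level is dropping at 50/(9π) ≈ 1.768 m/min.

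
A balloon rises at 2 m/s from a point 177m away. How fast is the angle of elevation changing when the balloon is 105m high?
0.008358 rad/s

tan(θ) = y/177
sec²(θ) · dθ/dt = (1/177) · dy/dt
dθ/dt = cos²(θ)/177 · 2 = 177/(177² + 105²) · 2
dθ/dt = 0.008358 rad/s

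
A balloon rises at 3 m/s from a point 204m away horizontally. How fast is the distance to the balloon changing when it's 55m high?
165√44641/44641 ≈ 0.7809 m/s

z² = 204² + y²
z = √(204² + 55²) = √44641
dz/dt = y/z · dy/dt = 55/√44641 · 3 = 165√44641/44641 ≈ 0.7809 m/s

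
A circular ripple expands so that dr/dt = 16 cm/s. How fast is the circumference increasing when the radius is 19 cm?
32π cm/s

C = 2πr
dC/dt = 2π · dr/dt = 2π · 16 = 32π cm/s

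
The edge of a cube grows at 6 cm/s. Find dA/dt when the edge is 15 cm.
1080 cm²/s

A = 6s²
dA/dt = 12s · ds/dt = 12·15·6 = 1080 cm²/s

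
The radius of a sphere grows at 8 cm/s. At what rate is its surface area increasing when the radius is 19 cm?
1216π cm²/s

S = 4πr²
dS/dt = dS/dr · dr/dt = 8πr · 8
At r = 19: dS/dt = 1216π cm²/s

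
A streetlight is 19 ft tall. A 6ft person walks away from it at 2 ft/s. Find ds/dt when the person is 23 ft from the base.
12/13 ft/s

By similar triangles: 19/(x+s) = 6/s
Solving: s = 6x/13
ds/dt = 6/13 · dx/dt = 6/13 · 2 = 12/13 ft/s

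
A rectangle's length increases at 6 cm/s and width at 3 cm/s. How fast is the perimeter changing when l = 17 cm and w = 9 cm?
18 cm/s

P = 2(l + w)
dP/dt = 2(dl/dt + dw/dt) = 2(6 + 3) = 18 cm/s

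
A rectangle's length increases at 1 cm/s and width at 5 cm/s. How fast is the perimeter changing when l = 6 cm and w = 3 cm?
12 cm/s

P = 2(l + w)
dP/dt = 2(dl/dt + dw/dt) = 2(1 + 5) = 12 cm/s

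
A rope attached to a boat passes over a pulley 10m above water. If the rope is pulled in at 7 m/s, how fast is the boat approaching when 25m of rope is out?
5√21/3 ≈ 7.638 m/s

rope² = x² + 10²
x = √(25² - 10²) = 5√21
dx/dt = (rope/x) · d(rope)/dt = (25/(5√21)) · (-7) = -5√21/3 m/s
The boat approaches at 5√21/3 ≈ 7.638 m/s.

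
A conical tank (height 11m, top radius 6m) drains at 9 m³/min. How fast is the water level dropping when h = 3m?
121/(36π) ≈ 1.07 m/min

r/h = 6/11, so r = (6/11)h
V = (1/3)πr²h = (1/3)π((6/11)h)²h = (12/121)πh³
dV/dh = (36/121)πh²
dh/dt = (dV/dt)/(dV/dh) = -9/((36/121)π·3²) = -121/(36π) m/min
The level is dropping at 121/(36π) ≈ 1.07 m/min.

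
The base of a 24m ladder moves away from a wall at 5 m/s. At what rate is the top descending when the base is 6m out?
√15/3 ≈ 1.291 m/s

x² + y² = 24²
2x·dx/dt + 2y·dy/dt = 0
dy/dt = -x/y · dx/dt = -6/(6√15) · 5 = -√15/3 m/s
The top is descending at √15/3 ≈ 1.291 m/s.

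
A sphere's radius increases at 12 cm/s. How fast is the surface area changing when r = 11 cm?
1056π cm²/s

S = 4πr²
dS/dt = dS/dr · dr/dt = 8πr · 12
At r = 11: dS/dt = 1056π cm²/s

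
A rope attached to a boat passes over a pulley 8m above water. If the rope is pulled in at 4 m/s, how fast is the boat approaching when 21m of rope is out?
84√377/377 ≈ 4.326 m/s

rope² = x² + 8²
x = √(21² - 8²) = √377
dx/dt = (rope/x) · d(rope)/dt = (21/√377) · (-4) = -84√377/377 m/s
The boat approaches at 84√377/377 ≈ 4.326 m/s.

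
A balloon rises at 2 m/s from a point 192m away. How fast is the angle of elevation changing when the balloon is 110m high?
0.007842 rad/s

tan(θ) = y/192
sec²(θ) · dθ/dt = (1/192) · dy/dt
dθ/dt = cos²(θ)/192 · 2 = 192/(192² + 110²) · 2
dθ/dt = 0.007842 rad/s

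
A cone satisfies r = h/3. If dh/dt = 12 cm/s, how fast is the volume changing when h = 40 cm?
6400π/3 cm³/s

V = (1/3)π(h/3)²h = πh³/27
dV/dt = πh²/9 · 12
At h = 40: dV/dt = 6400π/3 cm³/s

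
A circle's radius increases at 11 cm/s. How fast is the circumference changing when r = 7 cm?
22π cm/s

C = 2πr
dC/dt = 2π · dr/dt = 2π · 11 = 22π cm/s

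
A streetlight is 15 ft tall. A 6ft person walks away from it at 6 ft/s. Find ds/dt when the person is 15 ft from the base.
4 ft/s

By similar triangles: 15/(x+s) = 6/s
Solving: s = 6x/9
ds/dt = 6/9 · dx/dt = 2/3 · 6 = 4 ft/s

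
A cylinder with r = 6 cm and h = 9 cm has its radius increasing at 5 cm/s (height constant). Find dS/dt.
210π cm²/s

S = 2πrh + 2πr² (lateral + bases)
dS/dt = (2πh + 4πr)·dr/dt = (2π·9 + 4π·6)·5
= 210π cm²/s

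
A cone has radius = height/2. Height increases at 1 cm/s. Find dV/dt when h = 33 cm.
1089π/4 cm³/s

V = (1/3)π(h/2)²h = πh³/12
dV/dt = πh²/4 · 1
At h = 33: dV/dt = 1089π/4 cm³/s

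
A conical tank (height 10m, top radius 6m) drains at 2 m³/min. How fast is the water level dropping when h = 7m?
50/(441π) ≈ 0.03609 m/min

r/h = 6/10, so r = (3/5)h
V = (1/3)πr²h = (1/3)π((3/5)h)²h = (3/25)πh³
dV/dh = (9/25)πh²
dh/dt = (dV/dt)/(dV/dh) = -2/((9/25)π·7²) = -50/(441π) m/min
The level is dropping at 50/(441π) ≈ 0.03609 m/min.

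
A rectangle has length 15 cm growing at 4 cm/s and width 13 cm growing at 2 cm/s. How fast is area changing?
82 cm²/s

A = lw
dA/dt = w·dl/dt + l·dw/dt = 13·4 + 15·2 = 82 cm²/s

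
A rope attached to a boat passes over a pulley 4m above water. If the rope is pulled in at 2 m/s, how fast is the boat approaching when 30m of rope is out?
30√221/221 ≈ 2.018 m/s

rope² = x² + 4²
x = √(30² - 4²) = 2√221
dx/dt = (rope/x) · d(rope)/dt = (30/(2√221)) · (-2) = -30√221/221 m/s
The boat approaches at 30√221/221 ≈ 2.018 m/s.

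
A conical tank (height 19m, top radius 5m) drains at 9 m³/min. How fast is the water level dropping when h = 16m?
3249/(6400π) ≈ 0.1616 m/min

r/h = 5/19, so r = (5/19)h
V = (1/3)πr²h = (1/3)π((5/19)h)²h = (25/1083)πh³
dV/dh = (25/361)πh²
dh/dt = (dV/dt)/(dV/dh) = -9/((25/361)π·16²) = -3249/(6400π) m/min
The level is dropping at 3249/(6400π) ≈ 0.1616 m/min.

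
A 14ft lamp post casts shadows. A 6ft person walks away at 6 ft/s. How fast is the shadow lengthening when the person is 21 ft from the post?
9/2 ft/s

By similar triangles: 14/(x+s) = 6/s
Solving: s = 6x/8
ds/dt = 6/8 · dx/dt = 3/4 · 6 = 9/2 ft/s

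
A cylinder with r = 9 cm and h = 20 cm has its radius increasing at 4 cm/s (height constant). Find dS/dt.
304π cm²/s

S = 2πrh + 2πr² (lateral + bases)
dS/dt = (2πh + 4πr)·dr/dt = (2π·20 + 4π·9)·4
= 304π cm²/s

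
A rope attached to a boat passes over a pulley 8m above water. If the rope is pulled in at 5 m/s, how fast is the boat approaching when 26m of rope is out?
65√17/51 ≈ 5.255 m/s

rope² = x² + 8²
x = √(26² - 8²) = 6√17
dx/dt = (rope/x) · d(rope)/dt = (26/(6√17)) · (-5) = -65√17/51 m/s
The boat approaches at 65√17/51 ≈ 5.255 m/s.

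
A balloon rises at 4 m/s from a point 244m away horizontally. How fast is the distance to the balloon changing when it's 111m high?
444√71857/71857 ≈ 1.656 m/s

z² = 244² + y²
z = √(244² + 111²) = √71857
dz/dt = y/z · dy/dt = 111/√71857 · 4 = 444√71857/71857 ≈ 1.656 m/s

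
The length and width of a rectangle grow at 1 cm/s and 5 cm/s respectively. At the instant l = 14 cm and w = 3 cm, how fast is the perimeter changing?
12 cm/s

P = 2(l + w)
dP/dt = 2(dl/dt + dw/dt) = 2(1 + 5) = 12 cm/s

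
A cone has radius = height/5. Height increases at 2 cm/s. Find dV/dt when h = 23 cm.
1058π/25 cm³/s

V = (1/3)π(h/5)²h = πh³/75
dV/dt = πh²/25 · 2
At h = 23: dV/dt = 1058π/25 cm³/s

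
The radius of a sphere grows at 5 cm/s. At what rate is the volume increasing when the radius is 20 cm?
8000π cm³/s

V = (4/3)πr³
dV/dt = dV/dr · dr/dt = 4πr² · 5
At r = 20: dV/dt = 8000π cm³/s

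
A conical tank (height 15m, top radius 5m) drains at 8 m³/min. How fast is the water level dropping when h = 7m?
72/(49π) ≈ 0.4677 m/min

r/h = 5/15, so r = (1/3)h
V = (1/3)πr²h = (1/3)π((1/3)h)²h = (1/27)πh³
dV/dh = (1/9)πh²
dh/dt = (dV/dt)/(dV/dh) = -8/((1/9)π·7²) = -72/(49π) m/min
The level is dropping at 72/(49π) ≈ 0.4677 m/min.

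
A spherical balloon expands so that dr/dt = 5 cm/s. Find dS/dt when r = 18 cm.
720π cm²/s

S = 4πr²
dS/dt = dS/dr · dr/dt = 8πr · 5
At r = 18: dS/dt = 720π cm²/s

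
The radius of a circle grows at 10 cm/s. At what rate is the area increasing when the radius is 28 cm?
560π cm²/s

A = πr²
dA/dt = 2πr · dr/dt = 2π(28)(10) = 560π cm²/s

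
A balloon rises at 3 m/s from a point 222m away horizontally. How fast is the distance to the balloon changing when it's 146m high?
219√706/3530 ≈ 1.648 m/s

z² = 222² + y²
z = √(222² + 146²) = 10√706
dz/dt = y/z · dy/dt = 146/(10√706) · 3 = 219√706/3530 ≈ 1.648 m/s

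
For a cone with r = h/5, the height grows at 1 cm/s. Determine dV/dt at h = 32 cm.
1024π/25 cm³/s

V = (1/3)π(h/5)²h = πh³/75
dV/dt = πh²/25 · 1
At h = 32: dV/dt = 1024π/25 cm³/s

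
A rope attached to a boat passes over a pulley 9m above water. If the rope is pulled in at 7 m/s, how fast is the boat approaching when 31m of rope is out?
217√55/220 ≈ 7.315 m/s

rope² = x² + 9²
x = √(31² - 9²) = 4√55
dx/dt = (rope/x) · d(rope)/dt = (31/(4√55)) · (-7) = -217√55/220 m/s
The boat approaches at 217√55/220 ≈ 7.315 m/s.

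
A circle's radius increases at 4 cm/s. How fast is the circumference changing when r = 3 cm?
8π cm/s

C = 2πr
dC/dt = 2π · dr/dt = 2π · 4 = 8π cm/s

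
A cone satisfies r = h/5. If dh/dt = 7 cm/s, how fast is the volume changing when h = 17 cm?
2023π/25 cm³/s

V = (1/3)π(h/5)²h = πh³/75
dV/dt = πh²/25 · 7
At h = 17: dV/dt = 2023π/25 cm³/s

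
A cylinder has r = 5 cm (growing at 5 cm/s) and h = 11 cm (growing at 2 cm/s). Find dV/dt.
600π cm³/s

V = πr²h
dV/dt = 2πrh·dr/dt + πr²·dh/dt
= 2π(5)(11)(5) + π(5)²(2)
= 600π cm³/s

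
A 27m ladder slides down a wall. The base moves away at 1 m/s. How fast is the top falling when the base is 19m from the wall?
19√23/92 ≈ 0.9904 m/s

x² + y² = 27²
2x·dx/dt + 2y·dy/dt = 0
dy/dt = -x/y · dx/dt = -19/(4√23) · 1 = -19√23/92 m/s
The top is descending at 19√23/92 ≈ 0.9904 m/s.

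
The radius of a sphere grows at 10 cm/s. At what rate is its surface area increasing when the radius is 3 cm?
240π cm²/s

S = 4πr²
dS/dt = dS/dr · dr/dt = 8πr · 10
At r = 3: dS/dt = 240π cm²/s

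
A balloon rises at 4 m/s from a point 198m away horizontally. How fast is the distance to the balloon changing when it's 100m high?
200√12301/12301 ≈ 1.803 m/s

z² = 198² + y²
z = √(198² + 100²) = 2√12301
dz/dt = y/z · dy/dt = 100/(2√12301) · 4 = 200√12301/12301 ≈ 1.803 m/s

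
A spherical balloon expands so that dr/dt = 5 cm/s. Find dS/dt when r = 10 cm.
400π cm²/s

S = 4πr²
dS/dt = dS/dr · dr/dt = 8πr · 5
At r = 10: dS/dt = 400π cm²/s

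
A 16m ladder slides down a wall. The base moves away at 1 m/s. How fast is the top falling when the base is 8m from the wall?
√3/3 ≈ 0.5774 m/s

x² + y² = 16²
2x·dx/dt + 2y·dy/dt = 0
dy/dt = -x/y · dx/dt = -8/(8√3) · 1 = -√3/3 m/s
The top is descending at √3/3 ≈ 0.5774 m/s.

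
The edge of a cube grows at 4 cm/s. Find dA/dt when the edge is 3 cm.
144 cm²/s

A = 6s²
dA/dt = 12s · ds/dt = 12·3·4 = 144 cm²/s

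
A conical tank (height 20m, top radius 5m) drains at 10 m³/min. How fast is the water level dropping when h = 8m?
5/(2π) ≈ 0.7958 m/min

r/h = 5/20, so r = (1/4)h
V = (1/3)πr²h = (1/3)π((1/4)h)²h = (1/48)πh³
dV/dh = (1/16)πh²
dh/dt = (dV/dt)/(dV/dh) = -10/((1/16)π·8²) = -5/(2π) m/min
The level is dropping at 5/(2π) ≈ 0.7958 m/min.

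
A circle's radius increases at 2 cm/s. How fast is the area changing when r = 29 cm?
116π cm²/s

A = πr²
dA/dt = 2πr · dr/dt = 2π(29)(2) = 116π cm²/s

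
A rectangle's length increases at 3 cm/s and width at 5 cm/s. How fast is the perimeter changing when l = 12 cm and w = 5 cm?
16 cm/s

P = 2(l + w)
dP/dt = 2(dl/dt + dw/dt) = 2(3 + 5) = 16 cm/s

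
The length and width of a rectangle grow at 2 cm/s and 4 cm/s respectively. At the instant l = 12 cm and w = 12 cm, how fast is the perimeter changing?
12 cm/s

P = 2(l + w)
dP/dt = 2(dl/dt + dw/dt) = 2(2 + 4) = 12 cm/s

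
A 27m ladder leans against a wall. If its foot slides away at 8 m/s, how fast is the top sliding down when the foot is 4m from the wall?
32√713/713 ≈ 1.198 m/s

x² + y² = 27²
2x·dx/dt + 2y·dy/dt = 0
dy/dt = -x/y · dx/dt = -4/√713 · 8 = -32√713/713 m/s
The top is descending at 32√713/713 ≈ 1.198 m/s.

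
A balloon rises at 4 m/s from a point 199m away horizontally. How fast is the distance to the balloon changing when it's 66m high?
264√43957/43957 ≈ 1.259 m/s

z² = 199² + y²
z = √(199² + 66²) = √43957
dz/dt = y/z · dy/dt = 66/√43957 · 4 = 264√43957/43957 ≈ 1.259 m/s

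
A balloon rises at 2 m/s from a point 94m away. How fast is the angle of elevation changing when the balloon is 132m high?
0.007159 rad/s

tan(θ) = y/94
sec²(θ) · dθ/dt = (1/94) · dy/dt
dθ/dt = cos²(θ)/94 · 2 = 94/(94² + 132²) · 2
dθ/dt = 0.007159 rad/s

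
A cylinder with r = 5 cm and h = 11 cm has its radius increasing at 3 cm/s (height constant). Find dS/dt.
126π cm²/s

S = 2πrh + 2πr² (lateral + bases)
dS/dt = (2πh + 4πr)·dr/dt = (2π·11 + 4π·5)·3
= 126π cm²/s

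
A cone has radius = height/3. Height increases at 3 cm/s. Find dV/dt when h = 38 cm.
1444π/3 cm³/s

V = (1/3)π(h/3)²h = πh³/27
dV/dt = πh²/9 · 3
At h = 38: dV/dt = 1444π/3 cm³/s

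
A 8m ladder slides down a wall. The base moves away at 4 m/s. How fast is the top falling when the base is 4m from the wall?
4√3/3 ≈ 2.309 m/s

x² + y² = 8²
2x·dx/dt + 2y·dy/dt = 0
dy/dt = -x/y · dx/dt = -4/(4√3) · 4 = -4√3/3 m/s
The top is descending at 4√3/3 ≈ 2.309 m/s.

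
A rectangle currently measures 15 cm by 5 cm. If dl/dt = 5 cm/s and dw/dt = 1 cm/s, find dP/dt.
12 cm/s

P = 2(l + w)
dP/dt = 2(dl/dt + dw/dt) = 2(5 + 1) = 12 cm/s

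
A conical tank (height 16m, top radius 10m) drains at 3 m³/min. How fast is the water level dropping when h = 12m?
4/(75π) ≈ 0.01698 m/min

r/h = 10/16, so r = (5/8)h
V = (1/3)πr²h = (1/3)π((5/8)h)²h = (25/192)πh³
dV/dh = (25/64)πh²
dh/dt = (dV/dt)/(dV/dh) = -3/((25/64)π·12²) = -4/(75π) m/min
The level is dropping at 4/(75π) ≈ 0.01698 m/min.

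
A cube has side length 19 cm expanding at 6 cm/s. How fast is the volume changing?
6498 cm³/s

V = s³
dV/dt = 3s² · ds/dt = 3·19²·6 = 6498 cm³/s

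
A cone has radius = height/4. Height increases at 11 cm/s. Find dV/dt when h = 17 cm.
3179π/16 cm³/s

V = (1/3)π(h/4)²h = πh³/48
dV/dt = πh²/16 · 11
At h = 17: dV/dt = 3179π/16 cm³/s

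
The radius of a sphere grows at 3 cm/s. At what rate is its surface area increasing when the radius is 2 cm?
48π cm²/s

S = 4πr²
dS/dt = dS/dr · dr/dt = 8πr · 3
At r = 2: dS/dt = 48π cm²/s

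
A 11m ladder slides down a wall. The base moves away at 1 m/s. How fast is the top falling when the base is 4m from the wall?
4√105/105 ≈ 0.3904 m/s

x² + y² = 11²
2x·dx/dt + 2y·dy/dt = 0
dy/dt = -x/y · dx/dt = -4/√105 · 1 = -4√105/105 m/s
The top is descending at 4√105/105 ≈ 0.3904 m/s.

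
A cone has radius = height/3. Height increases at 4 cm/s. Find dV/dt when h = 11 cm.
484π/9 cm³/s

V = (1/3)π(h/3)²h = πh³/27
dV/dt = πh²/9 · 4
At h = 11: dV/dt = 484π/9 cm³/s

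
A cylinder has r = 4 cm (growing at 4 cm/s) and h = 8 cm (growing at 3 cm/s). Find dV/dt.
304π cm³/s

V = πr²h
dV/dt = 2πrh·dr/dt + πr²·dh/dt
= 2π(4)(8)(4) + π(4)²(3)
= 304π cm³/s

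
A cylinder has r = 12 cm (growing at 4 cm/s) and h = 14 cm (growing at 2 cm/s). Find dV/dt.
1632π cm³/s

V = πr²h
dV/dt = 2πrh·dr/dt + πr²·dh/dt
= 2π(12)(14)(4) + π(12)²(2)
= 1632π cm³/s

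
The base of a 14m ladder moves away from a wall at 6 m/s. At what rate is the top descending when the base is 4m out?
4√5/5 ≈ 1.789 m/s

x² + y² = 14²
2x·dx/dt + 2y·dy/dt = 0
dy/dt = -x/y · dx/dt = -4/(6√5) · 6 = -4√5/5 m/s
The top is descending at 4√5/5 ≈ 1.789 m/s.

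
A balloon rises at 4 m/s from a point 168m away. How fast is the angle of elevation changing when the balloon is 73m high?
0.020028 rad/s

tan(θ) = y/168
sec²(θ) · dθ/dt = (1/168) · dy/dt
dθ/dt = cos²(θ)/168 · 4 = 168/(168² + 73²) · 4
dθ/dt = 0.020028 rad/s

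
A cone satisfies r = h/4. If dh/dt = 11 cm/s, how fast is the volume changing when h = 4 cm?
11π cm³/s

V = (1/3)π(h/4)²h = πh³/48
dV/dt = πh²/16 · 11
At h = 4: dV/dt = 11π cm³/s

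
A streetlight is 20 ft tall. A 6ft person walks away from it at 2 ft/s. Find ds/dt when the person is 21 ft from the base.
6/7 ft/s

By similar triangles: 20/(x+s) = 6/s
Solving: s = 6x/14
ds/dt = 6/14 · dx/dt = 3/7 · 2 = 6/7 ft/s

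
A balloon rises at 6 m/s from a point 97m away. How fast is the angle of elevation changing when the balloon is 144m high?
0.019307 rad/s

tan(θ) = y/97
sec²(θ) · dθ/dt = (1/97) · dy/dt
dθ/dt = cos²(θ)/97 · 6 = 97/(97² + 144²) · 6
dθ/dt = 0.019307 rad/s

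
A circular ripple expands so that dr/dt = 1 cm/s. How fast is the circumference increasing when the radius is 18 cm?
2π cm/s

C = 2πr
dC/dt = 2π · dr/dt = 2π · 1 = 2π cm/s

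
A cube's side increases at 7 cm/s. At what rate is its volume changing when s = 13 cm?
3549 cm³/s

V = s³
dV/dt = 3s² · ds/dt = 3·13²·7 = 3549 cm³/s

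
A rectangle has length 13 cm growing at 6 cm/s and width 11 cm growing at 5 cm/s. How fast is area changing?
131 cm²/s

A = lw
dA/dt = w·dl/dt + l·dw/dt = 11·6 + 13·5 = 131 cm²/s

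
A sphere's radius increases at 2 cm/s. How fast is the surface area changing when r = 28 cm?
448π cm²/s

S = 4πr²
dS/dt = dS/dr · dr/dt = 8πr · 2
At r = 28: dS/dt = 448π cm²/s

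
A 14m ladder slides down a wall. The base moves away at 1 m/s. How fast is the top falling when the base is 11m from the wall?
11√3/15 ≈ 1.27 m/s

x² + y² = 14²
2x·dx/dt + 2y·dy/dt = 0
dy/dt = -x/y · dx/dt = -11/(5√3) · 1 = -11√3/15 m/s
The top is descending at 11√3/15 ≈ 1.27 m/s.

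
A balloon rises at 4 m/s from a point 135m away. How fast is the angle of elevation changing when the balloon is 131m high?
0.01526 rad/s

tan(θ) = y/135
sec²(θ) · dθ/dt = (1/135) · dy/dt
dθ/dt = cos²(θ)/135 · 4 = 135/(135² + 131²) · 4
dθ/dt = 0.01526 rad/s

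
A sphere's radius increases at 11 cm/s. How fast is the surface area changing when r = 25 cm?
2200π cm²/s

S = 4πr²
dS/dt = dS/dr · dr/dt = 8πr · 11
At r = 25: dS/dt = 2200π cm²/s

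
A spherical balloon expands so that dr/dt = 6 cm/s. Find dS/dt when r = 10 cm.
480π cm²/s

S = 4πr²
dS/dt = dS/dr · dr/dt = 8πr · 6
At r = 10: dS/dt = 480π cm²/s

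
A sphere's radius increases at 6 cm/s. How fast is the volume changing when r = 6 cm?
864π cm³/s

V = (4/3)πr³
dV/dt = dV/dr · dr/dt = 4πr² · 6
At r = 6: dV/dt = 864π cm³/s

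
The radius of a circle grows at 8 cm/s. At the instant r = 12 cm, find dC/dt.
16π cm/s

C = 2πr
dC/dt = 2π · dr/dt = 2π · 8 = 16π cm/s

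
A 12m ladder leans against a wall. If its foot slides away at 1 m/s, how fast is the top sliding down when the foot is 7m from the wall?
7√95/95 ≈ 0.7182 m/s

x² + y² = 12²
2x·dx/dt + 2y·dy/dt = 0
dy/dt = -x/y · dx/dt = -7/√95 · 1 = -7√95/95 m/s
The top is descending at 7√95/95 ≈ 0.7182 m/s.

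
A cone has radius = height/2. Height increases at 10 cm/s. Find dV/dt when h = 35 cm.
6125π/2 cm³/s

V = (1/3)π(h/2)²h = πh³/12
dV/dt = πh²/4 · 10
At h = 35: dV/dt = 6125π/2 cm³/s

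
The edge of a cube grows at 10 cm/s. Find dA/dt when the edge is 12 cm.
1440 cm²/s

A = 6s²
dA/dt = 12s · ds/dt = 12·12·10 = 1440 cm²/s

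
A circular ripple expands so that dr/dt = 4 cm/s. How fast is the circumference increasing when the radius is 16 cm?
8π cm/s

C = 2πr
dC/dt = 2π · dr/dt = 2π · 4 = 8π cm/s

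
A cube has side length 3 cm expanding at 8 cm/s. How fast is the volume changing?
216 cm³/s

V = s³
dV/dt = 3s² · ds/dt = 3·3²·8 = 216 cm³/s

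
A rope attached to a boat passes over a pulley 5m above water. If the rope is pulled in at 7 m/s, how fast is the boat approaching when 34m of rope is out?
238√1131/1131 ≈ 7.077 m/s

rope² = x² + 5²
x = √(34² - 5²) = √1131
dx/dt = (rope/x) · d(rope)/dt = (34/√1131) · (-7) = -238√1131/1131 m/s
The boat approaches at 238√1131/1131 ≈ 7.077 m/s.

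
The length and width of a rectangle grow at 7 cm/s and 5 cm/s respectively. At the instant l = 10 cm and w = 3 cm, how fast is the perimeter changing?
24 cm/s

P = 2(l + w)
dP/dt = 2(dl/dt + dw/dt) = 2(7 + 5) = 24 cm/s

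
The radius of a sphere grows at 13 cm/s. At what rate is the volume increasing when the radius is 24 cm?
29952π cm³/s

V = (4/3)πr³
dV/dt = dV/dr · dr/dt = 4πr² · 13
At r = 24: dV/dt = 29952π cm³/s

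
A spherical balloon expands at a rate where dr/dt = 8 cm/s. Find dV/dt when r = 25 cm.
20000π cm³/s

V = (4/3)πr³
dV/dt = dV/dr · dr/dt = 4πr² · 8
At r = 25: dV/dt = 20000π cm³/s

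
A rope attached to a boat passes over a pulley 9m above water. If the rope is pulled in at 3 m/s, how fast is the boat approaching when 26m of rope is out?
78√595/595 ≈ 3.198 m/s

rope² = x² + 9²
x = √(26² - 9²) = √595
dx/dt = (rope/x) · d(rope)/dt = (26/√595) · (-3) = -78√595/595 m/s
The boat approaches at 78√595/595 ≈ 3.198 m/s.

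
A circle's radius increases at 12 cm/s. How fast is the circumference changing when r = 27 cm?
24π cm/s

C = 2πr
dC/dt = 2π · dr/dt = 2π · 12 = 24π cm/s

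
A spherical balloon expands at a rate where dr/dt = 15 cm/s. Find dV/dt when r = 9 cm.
4860π cm³/s

V = (4/3)πr³
dV/dt = dV/dr · dr/dt = 4πr² · 15
At r = 9: dV/dt = 4860π cm³/s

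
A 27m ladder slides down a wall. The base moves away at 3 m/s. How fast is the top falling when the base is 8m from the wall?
24√665/665 ≈ 0.9307 m/s

x² + y² = 27²
2x·dx/dt + 2y·dy/dt = 0
dy/dt = -x/y · dx/dt = -8/√665 · 3 = -24√665/665 m/s
The top is descending at 24√665/665 ≈ 0.9307 m/s.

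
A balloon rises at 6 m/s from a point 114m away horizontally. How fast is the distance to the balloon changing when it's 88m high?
264√5185/5185 ≈ 3.666 m/s

z² = 114² + y²
z = √(114² + 88²) = 2√5185
dz/dt = y/z · dy/dt = 88/(2√5185) · 6 = 264√5185/5185 ≈ 3.666 m/s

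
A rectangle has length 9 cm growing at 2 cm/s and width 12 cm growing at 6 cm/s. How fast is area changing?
78 cm²/s

A = lw
dA/dt = w·dl/dt + l·dw/dt = 12·2 + 9·6 = 78 cm²/s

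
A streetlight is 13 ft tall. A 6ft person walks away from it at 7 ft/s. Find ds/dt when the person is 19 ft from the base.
6 ft/s

By similar triangles: 13/(x+s) = 6/s
Solving: s = 6x/7
ds/dt = 6/7 · dx/dt = 6/7 · 7 = 6 ft/s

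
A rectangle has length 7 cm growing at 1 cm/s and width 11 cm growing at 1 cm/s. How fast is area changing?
18 cm²/s

A = lw
dA/dt = w·dl/dt + l·dw/dt = 11·1 + 7·1 = 18 cm²/s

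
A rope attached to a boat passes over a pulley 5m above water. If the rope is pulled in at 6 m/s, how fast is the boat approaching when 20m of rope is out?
8√15/5 ≈ 6.197 m/s

rope² = x² + 5²
x = √(20² - 5²) = 5√15
dx/dt = (rope/x) · d(rope)/dt = (20/(5√15)) · (-6) = -8√15/5 m/s
The boat approaches at 8√15/5 ≈ 6.197 m/s.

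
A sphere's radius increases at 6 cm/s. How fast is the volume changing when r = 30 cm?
21600π cm³/s

V = (4/3)πr³
dV/dt = dV/dr · dr/dt = 4πr² · 6
At r = 30: dV/dt = 21600π cm³/s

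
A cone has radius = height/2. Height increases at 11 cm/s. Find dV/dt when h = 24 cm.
1584π cm³/s

V = (1/3)π(h/2)²h = πh³/12
dV/dt = πh²/4 · 11
At h = 24: dV/dt = 1584π cm³/s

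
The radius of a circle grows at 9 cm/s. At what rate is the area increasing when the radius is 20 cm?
360π cm²/s

A = πr²
dA/dt = 2πr · dr/dt = 2π(20)(9) = 360π cm²/s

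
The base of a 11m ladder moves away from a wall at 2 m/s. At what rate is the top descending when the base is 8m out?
16√57/57 ≈ 2.119 m/s

x² + y² = 11²
2x·dx/dt + 2y·dy/dt = 0
dy/dt = -x/y · dx/dt = -8/√57 · 2 = -16√57/57 m/s
The top is descending at 16√57/57 ≈ 2.119 m/s.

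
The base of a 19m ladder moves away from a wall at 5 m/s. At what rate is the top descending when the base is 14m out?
14√165/33 ≈ 5.449 m/s

x² + y² = 19²
2x·dx/dt + 2y·dy/dt = 0
dy/dt = -x/y · dx/dt = -14/√165 · 5 = -14√165/33 m/s
The top is descending at 14√165/33 ≈ 5.449 m/s.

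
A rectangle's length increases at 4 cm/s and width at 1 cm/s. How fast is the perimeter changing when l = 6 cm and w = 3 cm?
10 cm/s

P = 2(l + w)
dP/dt = 2(dl/dt + dw/dt) = 2(4 + 1) = 10 cm/s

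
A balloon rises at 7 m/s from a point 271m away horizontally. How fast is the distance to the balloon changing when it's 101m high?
707√83642/83642 ≈ 2.445 m/s

z² = 271² + y²
z = √(271² + 101²) = √83642
dz/dt = y/z · dy/dt = 101/√83642 · 7 = 707√83642/83642 ≈ 2.445 m/s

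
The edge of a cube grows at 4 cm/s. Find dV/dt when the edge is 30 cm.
10800 cm³/s

V = s³
dV/dt = 3s² · ds/dt = 3·30²·4 = 10800 cm³/s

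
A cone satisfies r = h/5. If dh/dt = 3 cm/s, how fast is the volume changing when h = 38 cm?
4332π/25 cm³/s

V = (1/3)π(h/5)²h = πh³/75
dV/dt = πh²/25 · 3
At h = 38: dV/dt = 4332π/25 cm³/s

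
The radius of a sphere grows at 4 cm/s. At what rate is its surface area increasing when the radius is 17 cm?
544π cm²/s

S = 4πr²
dS/dt = dS/dr · dr/dt = 8πr · 4
At r = 17: dS/dt = 544π cm²/s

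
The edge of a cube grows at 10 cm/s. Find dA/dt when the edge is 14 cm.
1680 cm²/s

A = 6s²
dA/dt = 12s · ds/dt = 12·14·10 = 1680 cm²/s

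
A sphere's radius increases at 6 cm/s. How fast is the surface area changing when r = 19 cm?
912π cm²/s

S = 4πr²
dS/dt = dS/dr · dr/dt = 8πr · 6
At r = 19: dS/dt = 912π cm²/s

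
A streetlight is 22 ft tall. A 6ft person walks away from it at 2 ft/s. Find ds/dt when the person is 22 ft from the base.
3/4 ft/s

By similar triangles: 22/(x+s) = 6/s
Solving: s = 6x/16
ds/dt = 6/16 · dx/dt = 3/8 · 2 = 3/4 ft/s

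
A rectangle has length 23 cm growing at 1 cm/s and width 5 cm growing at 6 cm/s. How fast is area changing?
143 cm²/s

A = lw
dA/dt = w·dl/dt + l·dw/dt = 5·1 + 23·6 = 143 cm²/s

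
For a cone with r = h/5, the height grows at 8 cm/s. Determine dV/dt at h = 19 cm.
2888π/25 cm³/s

V = (1/3)π(h/5)²h = πh³/75
dV/dt = πh²/25 · 8
At h = 19: dV/dt = 2888π/25 cm³/s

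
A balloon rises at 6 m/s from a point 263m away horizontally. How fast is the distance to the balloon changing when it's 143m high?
429√89618/44809 ≈ 2.866 m/s

z² = 263² + y²
z = √(263² + 143²) = √89618
dz/dt = y/z · dy/dt = 143/√89618 · 6 = 429√89618/44809 ≈ 2.866 m/s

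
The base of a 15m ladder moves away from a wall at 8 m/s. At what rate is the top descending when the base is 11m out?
22√26/13 ≈ 8.629 m/s

x² + y² = 15²
2x·dx/dt + 2y·dy/dt = 0
dy/dt = -x/y · dx/dt = -11/(2√26) · 8 = -22√26/13 m/s
The top is descending at 22√26/13 ≈ 8.629 m/s.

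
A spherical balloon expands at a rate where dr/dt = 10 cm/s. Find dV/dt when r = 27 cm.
29160π cm³/s

V = (4/3)πr³
dV/dt = dV/dr · dr/dt = 4πr² · 10
At r = 27: dV/dt = 29160π cm³/s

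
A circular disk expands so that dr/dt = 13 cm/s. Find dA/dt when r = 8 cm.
208π cm²/s

A = πr²
dA/dt = 2πr · dr/dt = 2π(8)(13) = 208π cm²/s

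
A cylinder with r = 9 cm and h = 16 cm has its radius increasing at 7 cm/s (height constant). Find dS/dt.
476π cm²/s

S = 2πrh + 2πr² (lateral + bases)
dS/dt = (2πh + 4πr)·dr/dt = (2π·16 + 4π·9)·7
= 476π cm²/s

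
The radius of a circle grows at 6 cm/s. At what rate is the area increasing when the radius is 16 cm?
192π cm²/s

A = πr²
dA/dt = 2πr · dr/dt = 2π(16)(6) = 192π cm²/s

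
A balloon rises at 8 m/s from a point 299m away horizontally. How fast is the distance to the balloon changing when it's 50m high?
400√91901/91901 ≈ 1.319 m/s

z² = 299² + y²
z = √(299² + 50²) = √91901
dz/dt = y/z · dy/dt = 50/√91901 · 8 = 400√91901/91901 ≈ 1.319 m/s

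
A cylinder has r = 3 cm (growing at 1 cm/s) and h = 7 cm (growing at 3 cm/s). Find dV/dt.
69π cm³/s

V = πr²h
dV/dt = 2πrh·dr/dt + πr²·dh/dt
= 2π(3)(7)(1) + π(3)²(3)
= 69π cm³/s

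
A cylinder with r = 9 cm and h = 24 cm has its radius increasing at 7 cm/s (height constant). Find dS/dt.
588π cm²/s

S = 2πrh + 2πr² (lateral + bases)
dS/dt = (2πh + 4πr)·dr/dt = (2π·24 + 4π·9)·7
= 588π cm²/s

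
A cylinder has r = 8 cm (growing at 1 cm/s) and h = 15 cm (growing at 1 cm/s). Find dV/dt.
304π cm³/s

V = πr²h
dV/dt = 2πrh·dr/dt + πr²·dh/dt
= 2π(8)(15)(1) + π(8)²(1)
= 304π cm³/s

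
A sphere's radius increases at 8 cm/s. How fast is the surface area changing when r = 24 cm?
1536π cm²/s

S = 4πr²
dS/dt = dS/dr · dr/dt = 8πr · 8
At r = 24: dS/dt = 1536π cm²/s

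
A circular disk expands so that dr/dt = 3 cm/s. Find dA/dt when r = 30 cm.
180π cm²/s

A = πr²
dA/dt = 2πr · dr/dt = 2π(30)(3) = 180π cm²/s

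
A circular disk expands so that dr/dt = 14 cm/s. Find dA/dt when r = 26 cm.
728π cm²/s

A = πr²
dA/dt = 2πr · dr/dt = 2π(26)(14) = 728π cm²/s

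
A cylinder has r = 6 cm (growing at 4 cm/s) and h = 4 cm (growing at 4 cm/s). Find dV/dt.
336π cm³/s

V = πr²h
dV/dt = 2πrh·dr/dt + πr²·dh/dt
= 2π(6)(4)(4) + π(6)²(4)
= 336π cm³/s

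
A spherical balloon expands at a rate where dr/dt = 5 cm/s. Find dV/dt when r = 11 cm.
2420π cm³/s

V = (4/3)πr³
dV/dt = dV/dr · dr/dt = 4πr² · 5
At r = 11: dV/dt = 2420π cm³/s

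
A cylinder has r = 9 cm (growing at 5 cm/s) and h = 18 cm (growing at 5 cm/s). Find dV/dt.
2025π cm³/s

V = πr²h
dV/dt = 2πrh·dr/dt + πr²·dh/dt
= 2π(9)(18)(5) + π(9)²(5)
= 2025π cm³/s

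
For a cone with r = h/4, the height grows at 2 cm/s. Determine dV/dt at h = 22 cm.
121π/2 cm³/s

V = (1/3)π(h/4)²h = πh³/48
dV/dt = πh²/16 · 2
At h = 22: dV/dt = 121π/2 cm³/s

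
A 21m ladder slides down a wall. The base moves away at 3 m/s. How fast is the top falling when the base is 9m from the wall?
9√10/20 ≈ 1.423 m/s

x² + y² = 21²
2x·dx/dt + 2y·dy/dt = 0
dy/dt = -x/y · dx/dt = -9/(6√10) · 3 = -9√10/20 m/s
The top is descending at 9√10/20 ≈ 1.423 m/s.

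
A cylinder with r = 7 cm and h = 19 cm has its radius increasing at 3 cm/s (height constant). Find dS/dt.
198π cm²/s

S = 2πrh + 2πr² (lateral + bases)
dS/dt = (2πh + 4πr)·dr/dt = (2π·19 + 4π·7)·3
= 198π cm²/s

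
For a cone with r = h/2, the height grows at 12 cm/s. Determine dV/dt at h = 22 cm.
1452π cm³/s

V = (1/3)π(h/2)²h = πh³/12
dV/dt = πh²/4 · 12
At h = 22: dV/dt = 1452π cm³/s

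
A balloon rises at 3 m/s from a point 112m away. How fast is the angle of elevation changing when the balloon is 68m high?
0.019571 rad/s

tan(θ) = y/112
sec²(θ) · dθ/dt = (1/112) · dy/dt
dθ/dt = cos²(θ)/112 · 3 = 112/(112² + 68²) · 3
dθ/dt = 0.019571 rad/s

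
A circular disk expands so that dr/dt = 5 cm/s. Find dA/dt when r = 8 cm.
80π cm²/s

A = πr²
dA/dt = 2πr · dr/dt = 2π(8)(5) = 80π cm²/s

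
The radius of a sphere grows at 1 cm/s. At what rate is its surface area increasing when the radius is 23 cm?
184π cm²/s

S = 4πr²
dS/dt = dS/dr · dr/dt = 8πr · 1
At r = 23: dS/dt = 184π cm²/s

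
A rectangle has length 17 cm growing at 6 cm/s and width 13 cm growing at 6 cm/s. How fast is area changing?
180 cm²/s

A = lw
dA/dt = w·dl/dt + l·dw/dt = 13·6 + 17·6 = 180 cm²/s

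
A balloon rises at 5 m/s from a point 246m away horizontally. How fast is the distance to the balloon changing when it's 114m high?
95√2042/2042 ≈ 2.102 m/s

z² = 246² + y²
z = √(246² + 114²) = 6√2042
dz/dt = y/z · dy/dt = 114/(6√2042) · 5 = 95√2042/2042 ≈ 2.102 m/s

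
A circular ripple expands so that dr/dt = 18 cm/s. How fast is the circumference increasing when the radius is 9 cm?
36π cm/s

C = 2πr
dC/dt = 2π · dr/dt = 2π · 18 = 36π cm/s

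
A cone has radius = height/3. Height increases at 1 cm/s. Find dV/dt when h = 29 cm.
841π/9 cm³/s

V = (1/3)π(h/3)²h = πh³/27
dV/dt = πh²/9 · 1
At h = 29: dV/dt = 841π/9 cm³/s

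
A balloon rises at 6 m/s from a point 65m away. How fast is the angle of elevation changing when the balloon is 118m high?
0.021489 rad/s

tan(θ) = y/65
sec²(θ) · dθ/dt = (1/65) · dy/dt
dθ/dt = cos²(θ)/65 · 6 = 65/(65² + 118²) · 6
dθ/dt = 0.021489 rad/s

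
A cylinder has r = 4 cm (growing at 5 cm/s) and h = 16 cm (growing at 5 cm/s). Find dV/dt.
720π cm³/s

V = πr²h
dV/dt = 2πrh·dr/dt + πr²·dh/dt
= 2π(4)(16)(5) + π(4)²(5)
= 720π cm³/s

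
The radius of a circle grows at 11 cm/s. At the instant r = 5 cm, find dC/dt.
22π cm/s

C = 2πr
dC/dt = 2π · dr/dt = 2π · 11 = 22π cm/s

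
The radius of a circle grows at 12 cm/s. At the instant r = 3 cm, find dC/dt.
24π cm/s

C = 2πr
dC/dt = 2π · dr/dt = 2π · 12 = 24π cm/s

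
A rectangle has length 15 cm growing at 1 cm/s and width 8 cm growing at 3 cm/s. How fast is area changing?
53 cm²/s

A = lw
dA/dt = w·dl/dt + l·dw/dt = 8·1 + 15·3 = 53 cm²/s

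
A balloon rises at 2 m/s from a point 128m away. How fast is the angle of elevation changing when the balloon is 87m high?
0.010688 rad/s

tan(θ) = y/128
sec²(θ) · dθ/dt = (1/128) · dy/dt
dθ/dt = cos²(θ)/128 · 2 = 128/(128² + 87²) · 2
dθ/dt = 0.010688 rad/s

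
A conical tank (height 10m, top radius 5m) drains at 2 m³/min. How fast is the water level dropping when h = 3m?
8/(9π) ≈ 0.2829 m/min

r/h = 5/10, so r = (1/2)h
V = (1/3)πr²h = (1/3)π((1/2)h)²h = (1/12)πh³
dV/dh = (1/4)πh²
dh/dt = (dV/dt)/(dV/dh) = -2/((1/4)π·3²) = -8/(9π) m/min
The level is dropping at 8/(9π) ≈ 0.2829 m/min.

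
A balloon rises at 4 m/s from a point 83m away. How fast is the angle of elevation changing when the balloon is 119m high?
0.015772 rad/s

tan(θ) = y/83
sec²(θ) · dθ/dt = (1/83) · dy/dt
dθ/dt = cos²(θ)/83 · 4 = 83/(83² + 119²) · 4
dθ/dt = 0.015772 rad/s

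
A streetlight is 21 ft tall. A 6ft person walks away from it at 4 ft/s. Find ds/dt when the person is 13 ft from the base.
8/5 ft/s

By similar triangles: 21/(x+s) = 6/s
Solving: s = 6x/15
ds/dt = 6/15 · dx/dt = 2/5 · 4 = 8/5 ft/s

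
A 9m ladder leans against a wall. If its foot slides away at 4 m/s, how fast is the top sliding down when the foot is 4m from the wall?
16√65/65 ≈ 1.985 m/s

x² + y² = 9²
2x·dx/dt + 2y·dy/dt = 0
dy/dt = -x/y · dx/dt = -4/√65 · 4 = -16√65/65 m/s
The top is descending at 16√65/65 ≈ 1.985 m/s.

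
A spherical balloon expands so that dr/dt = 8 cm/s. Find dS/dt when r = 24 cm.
1536π cm²/s

S = 4πr²
dS/dt = dS/dr · dr/dt = 8πr · 8
At r = 24: dS/dt = 1536π cm²/s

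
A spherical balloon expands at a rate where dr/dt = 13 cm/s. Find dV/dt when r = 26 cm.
35152π cm³/s

V = (4/3)πr³
dV/dt = dV/dr · dr/dt = 4πr² · 13
At r = 26: dV/dt = 35152π cm³/s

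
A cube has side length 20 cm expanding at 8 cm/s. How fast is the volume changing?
9600 cm³/s

V = s³
dV/dt = 3s² · ds/dt = 3·20²·8 = 9600 cm³/s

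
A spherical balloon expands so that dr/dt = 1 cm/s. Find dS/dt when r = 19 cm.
152π cm²/s

S = 4πr²
dS/dt = dS/dr · dr/dt = 8πr · 1
At r = 19: dS/dt = 152π cm²/s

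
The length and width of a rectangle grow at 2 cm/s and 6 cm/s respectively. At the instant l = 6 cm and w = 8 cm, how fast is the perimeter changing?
16 cm/s

P = 2(l + w)
dP/dt = 2(dl/dt + dw/dt) = 2(2 + 6) = 16 cm/s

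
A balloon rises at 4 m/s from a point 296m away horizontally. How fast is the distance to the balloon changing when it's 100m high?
100√6101/6101 ≈ 1.28 m/s

z² = 296² + y²
z = √(296² + 100²) = 4√6101
dz/dt = y/z · dy/dt = 100/(4√6101) · 4 = 100√6101/6101 ≈ 1.28 m/s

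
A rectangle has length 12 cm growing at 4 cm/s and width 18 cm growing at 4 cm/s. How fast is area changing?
120 cm²/s

A = lw
dA/dt = w·dl/dt + l·dw/dt = 18·4 + 12·4 = 120 cm²/s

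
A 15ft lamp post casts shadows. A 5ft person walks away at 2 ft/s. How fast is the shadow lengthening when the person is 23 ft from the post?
1 ft/s

By similar triangles: 15/(x+s) = 5/s
Solving: s = 5x/10
ds/dt = 5/10 · dx/dt = 1/2 · 2 = 1 ft/s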